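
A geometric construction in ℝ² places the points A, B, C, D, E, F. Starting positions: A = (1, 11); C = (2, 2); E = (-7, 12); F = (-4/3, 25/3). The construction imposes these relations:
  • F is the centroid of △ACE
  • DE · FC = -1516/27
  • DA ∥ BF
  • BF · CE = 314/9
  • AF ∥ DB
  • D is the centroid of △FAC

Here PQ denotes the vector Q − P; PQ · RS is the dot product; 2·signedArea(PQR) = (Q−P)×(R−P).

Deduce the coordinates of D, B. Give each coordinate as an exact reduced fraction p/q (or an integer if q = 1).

1. D_x = 5/9  [D is the centroid of △FAC]
2. D_y = 64/9  [D is the centroid of △FAC]
   → D = (5/9, 64/9)
3. B_x = -16/9  [DA ∥ BF ∩ AF ∥ DB]
4. B_y = 40/9  [DA ∥ BF ∩ AF ∥ DB]
   → B = (-16/9, 40/9)

B = (-16/9, 40/9)
D = (5/9, 64/9)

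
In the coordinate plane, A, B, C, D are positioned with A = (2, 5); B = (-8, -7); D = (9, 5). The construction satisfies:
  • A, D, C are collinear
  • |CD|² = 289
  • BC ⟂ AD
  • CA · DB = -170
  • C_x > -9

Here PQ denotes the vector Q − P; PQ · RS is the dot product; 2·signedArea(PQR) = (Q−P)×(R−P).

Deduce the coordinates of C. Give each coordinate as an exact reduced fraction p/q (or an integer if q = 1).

C = (-8, 5)

1. C_x = -8  [A, D, C are collinear ∩ BC ⟂ AD]
2. C_y = 5  [A, D, C are collinear ∩ BC ⟂ AD]
   → C = (-8, 5)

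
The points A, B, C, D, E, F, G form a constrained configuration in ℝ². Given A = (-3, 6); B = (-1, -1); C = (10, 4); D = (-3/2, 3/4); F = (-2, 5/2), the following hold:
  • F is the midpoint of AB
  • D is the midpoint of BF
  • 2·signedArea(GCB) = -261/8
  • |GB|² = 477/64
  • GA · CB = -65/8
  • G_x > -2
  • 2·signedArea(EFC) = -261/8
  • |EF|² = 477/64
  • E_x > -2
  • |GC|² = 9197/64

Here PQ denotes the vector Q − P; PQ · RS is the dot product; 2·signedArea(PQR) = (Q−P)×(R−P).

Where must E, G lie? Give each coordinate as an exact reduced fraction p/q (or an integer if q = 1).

1. E_x = -5/4  [line -3/2·x + 12·y + -3/8 = 0 ∩ |EF|² = 477/64]
2. E_y = -1/8  [line -3/2·x + 12·y + -3/8 = 0 ∩ |EF|² = 477/64]
   → E = (-5/4, -1/8)
3. G_x = -7/4  [GA · CB = -65/8 ∩ 2·signedArea(GCB) = -261/8]
4. G_y = 13/8  [GA · CB = -65/8 ∩ 2·signedArea(GCB) = -261/8]
   → G = (-7/4, 13/8)

E = (-5/4, -1/8)
G = (-7/4, 13/8)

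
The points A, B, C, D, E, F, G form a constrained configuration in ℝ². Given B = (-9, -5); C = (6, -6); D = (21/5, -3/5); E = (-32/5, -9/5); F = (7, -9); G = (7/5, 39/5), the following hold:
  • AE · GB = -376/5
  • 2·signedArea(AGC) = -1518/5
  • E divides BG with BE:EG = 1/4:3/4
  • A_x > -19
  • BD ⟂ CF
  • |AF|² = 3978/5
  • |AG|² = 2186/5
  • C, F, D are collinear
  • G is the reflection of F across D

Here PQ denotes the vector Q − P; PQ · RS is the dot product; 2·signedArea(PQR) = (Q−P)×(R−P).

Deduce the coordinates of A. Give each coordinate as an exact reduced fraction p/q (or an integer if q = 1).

1. A_x = -94/5  [2·signedArea(AGC) = -1518/5 ∩ AE · GB = -376/5]
2. A_y = 12/5  [2·signedArea(AGC) = -1518/5 ∩ AE · GB = -376/5]
   → A = (-94/5, 12/5)

A = (-94/5, 12/5)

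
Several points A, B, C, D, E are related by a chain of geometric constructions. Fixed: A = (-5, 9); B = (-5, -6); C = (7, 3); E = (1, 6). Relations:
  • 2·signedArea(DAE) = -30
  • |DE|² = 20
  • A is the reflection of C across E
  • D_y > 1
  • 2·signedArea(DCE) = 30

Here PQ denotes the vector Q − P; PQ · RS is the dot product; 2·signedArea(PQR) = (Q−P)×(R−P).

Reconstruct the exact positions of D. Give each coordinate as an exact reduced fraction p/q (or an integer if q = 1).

1. D_x = -1  [line -3·x + -6·y + 9 = 0 ∩ |DE|² = 20]
2. D_y = 2  [line -3·x + -6·y + 9 = 0 ∩ |DE|² = 20]
   → D = (-1, 2)

D = (-1, 2)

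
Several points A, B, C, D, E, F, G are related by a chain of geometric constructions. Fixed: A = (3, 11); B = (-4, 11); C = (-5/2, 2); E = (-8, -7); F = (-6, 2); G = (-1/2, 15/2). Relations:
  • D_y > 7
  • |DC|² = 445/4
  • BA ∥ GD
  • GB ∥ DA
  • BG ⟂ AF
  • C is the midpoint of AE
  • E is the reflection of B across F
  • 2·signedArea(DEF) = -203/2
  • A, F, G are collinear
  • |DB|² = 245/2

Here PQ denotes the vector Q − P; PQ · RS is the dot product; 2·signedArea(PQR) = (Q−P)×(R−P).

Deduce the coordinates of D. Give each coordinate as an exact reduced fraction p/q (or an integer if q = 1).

1. D_x = 13/2  [GB ∥ DA ∩ BA ∥ GD]
2. D_y = 15/2  [GB ∥ DA ∩ BA ∥ GD]
   → D = (13/2, 15/2)

D = (13/2, 15/2)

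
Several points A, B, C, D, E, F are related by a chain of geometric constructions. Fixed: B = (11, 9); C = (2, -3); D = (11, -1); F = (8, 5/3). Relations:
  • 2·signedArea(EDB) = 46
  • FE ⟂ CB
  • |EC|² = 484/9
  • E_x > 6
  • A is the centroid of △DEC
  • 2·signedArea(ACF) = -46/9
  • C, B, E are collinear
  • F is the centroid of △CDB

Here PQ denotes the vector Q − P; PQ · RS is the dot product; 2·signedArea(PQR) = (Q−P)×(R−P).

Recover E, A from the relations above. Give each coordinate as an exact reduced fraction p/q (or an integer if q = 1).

1. E_x = 32/5  [C, B, E are collinear ∩ FE ⟂ CB]
2. E_y = 43/15  [C, B, E are collinear ∩ FE ⟂ CB]
   → E = (32/5, 43/15)
3. A_x = 97/15  [A is the centroid of △DEC]
4. A_y = -17/45  [A is the centroid of △DEC]
   → A = (97/15, -17/45)

A = (97/15, -17/45)
E = (32/5, 43/15)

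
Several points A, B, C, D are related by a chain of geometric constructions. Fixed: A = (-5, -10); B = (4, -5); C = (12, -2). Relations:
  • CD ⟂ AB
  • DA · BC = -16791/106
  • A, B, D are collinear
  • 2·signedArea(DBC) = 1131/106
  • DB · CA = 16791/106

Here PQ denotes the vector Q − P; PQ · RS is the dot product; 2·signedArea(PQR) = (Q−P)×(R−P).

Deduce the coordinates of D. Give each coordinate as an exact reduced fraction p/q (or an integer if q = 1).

D = (1207/106, -95/106)

1. D_x = 1207/106  [A, B, D are collinear ∩ CD ⟂ AB]
2. D_y = -95/106  [A, B, D are collinear ∩ CD ⟂ AB]
   → D = (1207/106, -95/106)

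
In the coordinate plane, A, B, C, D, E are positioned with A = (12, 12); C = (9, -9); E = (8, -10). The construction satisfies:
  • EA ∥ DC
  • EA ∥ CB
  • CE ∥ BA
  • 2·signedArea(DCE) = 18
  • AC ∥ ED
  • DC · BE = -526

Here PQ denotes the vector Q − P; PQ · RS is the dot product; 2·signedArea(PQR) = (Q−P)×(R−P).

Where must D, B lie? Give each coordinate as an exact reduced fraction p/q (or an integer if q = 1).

1. D_x = 5  [EA ∥ DC ∩ AC ∥ ED]
2. D_y = -31  [EA ∥ DC ∩ AC ∥ ED]
   → D = (5, -31)
3. B_x = 13  [CE ∥ BA ∩ EA ∥ CB]
4. B_y = 13  [CE ∥ BA ∩ EA ∥ CB]
   → B = (13, 13)

B = (13, 13)
D = (5, -31)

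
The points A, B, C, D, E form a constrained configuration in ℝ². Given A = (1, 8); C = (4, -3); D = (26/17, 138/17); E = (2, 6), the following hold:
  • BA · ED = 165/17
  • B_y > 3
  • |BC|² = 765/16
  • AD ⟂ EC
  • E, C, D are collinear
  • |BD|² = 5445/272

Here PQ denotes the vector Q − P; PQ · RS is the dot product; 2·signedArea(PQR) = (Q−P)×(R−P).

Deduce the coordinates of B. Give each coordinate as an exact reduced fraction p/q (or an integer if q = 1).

1. B_x = 5/2  [line 8/17·x + -36/17·y + 115/17 = 0 ∩ |BC|² = 765/16]
2. B_y = 15/4  [line 8/17·x + -36/17·y + 115/17 = 0 ∩ |BC|² = 765/16]
   → B = (5/2, 15/4)

B = (5/2, 15/4)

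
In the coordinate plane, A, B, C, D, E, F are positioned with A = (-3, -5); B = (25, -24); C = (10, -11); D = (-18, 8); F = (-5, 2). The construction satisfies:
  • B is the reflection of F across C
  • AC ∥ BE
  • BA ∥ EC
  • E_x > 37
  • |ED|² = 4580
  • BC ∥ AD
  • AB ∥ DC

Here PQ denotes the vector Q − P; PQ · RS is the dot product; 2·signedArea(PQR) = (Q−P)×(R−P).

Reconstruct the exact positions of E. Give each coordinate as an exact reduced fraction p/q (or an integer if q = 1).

E = (38, -30)

1. E_x = 38  [BA ∥ EC ∩ AC ∥ BE]
2. E_y = -30  [BA ∥ EC ∩ AC ∥ BE]
   → E = (38, -30)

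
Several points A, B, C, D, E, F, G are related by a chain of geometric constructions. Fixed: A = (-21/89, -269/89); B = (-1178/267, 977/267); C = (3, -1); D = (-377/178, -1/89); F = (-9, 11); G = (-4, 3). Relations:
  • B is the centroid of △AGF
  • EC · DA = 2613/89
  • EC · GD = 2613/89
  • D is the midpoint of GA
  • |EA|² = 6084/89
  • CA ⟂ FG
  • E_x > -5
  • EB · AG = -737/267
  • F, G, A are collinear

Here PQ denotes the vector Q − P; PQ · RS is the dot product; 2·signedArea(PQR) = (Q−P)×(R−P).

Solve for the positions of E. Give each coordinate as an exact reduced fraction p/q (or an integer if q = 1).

1. E_x = -411/89  [line -335/178·x + 268/89·y + -3685/178 = 0 ∩ |EA|² = 6084/89]
2. E_y = 355/89  [line -335/178·x + 268/89·y + -3685/178 = 0 ∩ |EA|² = 6084/89]
   → E = (-411/89, 355/89)

E = (-411/89, 355/89)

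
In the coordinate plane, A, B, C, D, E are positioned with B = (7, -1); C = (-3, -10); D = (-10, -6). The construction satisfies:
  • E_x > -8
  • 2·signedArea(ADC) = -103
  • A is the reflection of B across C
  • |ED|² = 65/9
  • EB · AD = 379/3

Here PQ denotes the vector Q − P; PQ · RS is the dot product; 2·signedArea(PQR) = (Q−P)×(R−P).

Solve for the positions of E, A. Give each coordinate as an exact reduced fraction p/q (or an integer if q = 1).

A = (-13, -19)
E = (-23/3, -22/3)

1. A_x = -13  [A is the reflection of B across C]
2. A_y = -19  [A is the reflection of B across C]
   → A = (-13, -19)
3. E_x = -23/3  [line -3·x + -13·y + -355/3 = 0 ∩ |ED|² = 65/9]
4. E_y = -22/3  [line -3·x + -13·y + -355/3 = 0 ∩ |ED|² = 65/9]
   → E = (-23/3, -22/3)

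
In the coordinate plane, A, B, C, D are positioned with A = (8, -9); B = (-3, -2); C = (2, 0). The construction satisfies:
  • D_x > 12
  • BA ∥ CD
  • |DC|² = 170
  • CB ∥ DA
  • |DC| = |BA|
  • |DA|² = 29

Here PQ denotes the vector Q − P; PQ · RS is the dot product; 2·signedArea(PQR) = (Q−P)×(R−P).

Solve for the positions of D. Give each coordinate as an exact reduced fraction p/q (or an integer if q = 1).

D = (13, -7)

1. D_x = 13  [CB ∥ DA ∩ BA ∥ CD]
2. D_y = -7  [CB ∥ DA ∩ BA ∥ CD]
   → D = (13, -7)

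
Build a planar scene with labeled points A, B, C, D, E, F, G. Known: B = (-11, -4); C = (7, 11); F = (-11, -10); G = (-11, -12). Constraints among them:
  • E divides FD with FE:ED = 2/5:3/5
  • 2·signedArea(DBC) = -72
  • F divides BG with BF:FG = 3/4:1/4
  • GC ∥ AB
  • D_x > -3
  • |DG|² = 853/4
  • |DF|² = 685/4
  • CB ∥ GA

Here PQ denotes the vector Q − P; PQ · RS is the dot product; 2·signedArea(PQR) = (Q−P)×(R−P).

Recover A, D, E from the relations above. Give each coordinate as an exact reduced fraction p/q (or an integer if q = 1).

1. A_x = -29  [GC ∥ AB ∩ CB ∥ GA]
2. A_y = -27  [GC ∥ AB ∩ CB ∥ GA]
   → A = (-29, -27)
3. D_x = -2  [line -15·x + 18·y + -21 = 0 ∩ |DG|² = 853/4]
4. D_y = -1/2  [line -15·x + 18·y + -21 = 0 ∩ |DG|² = 853/4]
   → D = (-2, -1/2)
5. E_x = -37/5  [E divides FD with FE:ED = 2/5:3/5]
6. E_y = -31/5  [E divides FD with FE:ED = 2/5:3/5]
   → E = (-37/5, -31/5)

A = (-29, -27)
D = (-2, -1/2)
E = (-37/5, -31/5)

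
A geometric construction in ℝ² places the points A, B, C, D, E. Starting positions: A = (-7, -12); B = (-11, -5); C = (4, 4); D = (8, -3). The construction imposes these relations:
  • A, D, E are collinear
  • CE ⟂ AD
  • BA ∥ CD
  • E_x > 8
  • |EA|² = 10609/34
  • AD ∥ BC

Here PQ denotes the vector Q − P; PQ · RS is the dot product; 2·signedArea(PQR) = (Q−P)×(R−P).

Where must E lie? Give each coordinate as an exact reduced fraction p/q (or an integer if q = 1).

E = (277/34, -99/34)

1. E_x = 277/34  [A, D, E are collinear ∩ CE ⟂ AD]
2. E_y = -99/34  [A, D, E are collinear ∩ CE ⟂ AD]
   → E = (277/34, -99/34)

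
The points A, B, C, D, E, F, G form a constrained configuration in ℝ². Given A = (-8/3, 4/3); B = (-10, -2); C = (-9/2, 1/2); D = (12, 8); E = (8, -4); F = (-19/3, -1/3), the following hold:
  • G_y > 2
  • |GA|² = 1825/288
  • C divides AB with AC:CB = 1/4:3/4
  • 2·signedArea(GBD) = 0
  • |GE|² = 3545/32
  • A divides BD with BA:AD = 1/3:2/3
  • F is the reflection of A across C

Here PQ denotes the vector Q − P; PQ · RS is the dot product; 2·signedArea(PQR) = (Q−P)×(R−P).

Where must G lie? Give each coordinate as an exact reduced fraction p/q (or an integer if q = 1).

G = (-3/8, 19/8)

1. G_x = -3/8  [line -10·x + 22·y + -56 = 0 ∩ |GA|² = 1825/288]
2. G_y = 19/8  [line -10·x + 22·y + -56 = 0 ∩ |GA|² = 1825/288]
   → G = (-3/8, 19/8)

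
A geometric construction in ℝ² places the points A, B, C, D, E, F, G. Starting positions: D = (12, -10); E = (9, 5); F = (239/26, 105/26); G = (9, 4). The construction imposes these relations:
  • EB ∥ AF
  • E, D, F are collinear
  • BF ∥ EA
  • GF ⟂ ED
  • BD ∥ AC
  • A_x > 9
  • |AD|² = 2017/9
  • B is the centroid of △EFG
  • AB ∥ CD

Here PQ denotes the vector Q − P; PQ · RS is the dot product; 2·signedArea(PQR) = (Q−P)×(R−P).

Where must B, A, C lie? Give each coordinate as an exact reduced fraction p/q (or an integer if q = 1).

A = (356/39, 61/13)
B = (707/78, 113/26)
C = (941/78, -251/26)

1. B_x = 707/78  [B is the centroid of △EFG]
2. B_y = 113/26  [B is the centroid of △EFG]
   → B = (707/78, 113/26)
3. A_x = 356/39  [EB ∥ AF ∩ BF ∥ EA]
4. A_y = 61/13  [EB ∥ AF ∩ BF ∥ EA]
   → A = (356/39, 61/13)
5. C_x = 941/78  [AB ∥ CD ∩ BD ∥ AC]
6. C_y = -251/26  [AB ∥ CD ∩ BD ∥ AC]
   → C = (941/78, -251/26)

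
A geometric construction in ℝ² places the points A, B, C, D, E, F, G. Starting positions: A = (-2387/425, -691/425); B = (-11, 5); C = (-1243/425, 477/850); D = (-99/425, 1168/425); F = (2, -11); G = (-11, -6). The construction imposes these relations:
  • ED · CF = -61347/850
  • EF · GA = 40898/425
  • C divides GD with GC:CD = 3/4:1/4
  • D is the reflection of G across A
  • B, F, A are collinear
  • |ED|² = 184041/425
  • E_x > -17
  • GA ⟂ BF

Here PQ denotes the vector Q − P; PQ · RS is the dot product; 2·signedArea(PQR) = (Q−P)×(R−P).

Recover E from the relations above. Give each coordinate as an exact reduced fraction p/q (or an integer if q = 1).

E = (-6963/425, -4409/425)

1. E_x = -6963/425  [ED · CF = -61347/850 ∩ EF · GA = 40898/425]
2. E_y = -4409/425  [ED · CF = -61347/850 ∩ EF · GA = 40898/425]
   → E = (-6963/425, -4409/425)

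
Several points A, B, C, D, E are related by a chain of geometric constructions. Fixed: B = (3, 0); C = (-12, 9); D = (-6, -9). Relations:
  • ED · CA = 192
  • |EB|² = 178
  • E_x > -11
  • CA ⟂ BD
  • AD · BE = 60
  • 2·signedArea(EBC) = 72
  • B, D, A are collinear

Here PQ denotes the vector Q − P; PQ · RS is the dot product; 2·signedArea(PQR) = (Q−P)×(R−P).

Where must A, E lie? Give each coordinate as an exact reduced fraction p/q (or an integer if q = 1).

A = (0, -3)
E = (-10, 3)

1. A_x = 0  [B, D, A are collinear ∩ CA ⟂ BD]
2. A_y = -3  [B, D, A are collinear ∩ CA ⟂ BD]
   → A = (0, -3)
3. E_x = -10  [2·signedArea(EBC) = 72 ∩ ED · CA = 192]
4. E_y = 3  [2·signedArea(EBC) = 72 ∩ ED · CA = 192]
   → E = (-10, 3)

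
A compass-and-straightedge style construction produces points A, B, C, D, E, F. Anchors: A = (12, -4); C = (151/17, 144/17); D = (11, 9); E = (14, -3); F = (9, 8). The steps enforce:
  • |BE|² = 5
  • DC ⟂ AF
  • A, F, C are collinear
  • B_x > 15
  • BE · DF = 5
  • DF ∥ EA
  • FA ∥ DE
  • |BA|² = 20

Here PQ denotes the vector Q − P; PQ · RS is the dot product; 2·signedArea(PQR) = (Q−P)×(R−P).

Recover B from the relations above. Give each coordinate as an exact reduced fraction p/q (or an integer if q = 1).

B = (16, -2)

1. B_x = 16  [line 2·x + 1·y + -30 = 0 ∩ |BA|² = 20]
2. B_y = -2  [line 2·x + 1·y + -30 = 0 ∩ |BA|² = 20]
   → B = (16, -2)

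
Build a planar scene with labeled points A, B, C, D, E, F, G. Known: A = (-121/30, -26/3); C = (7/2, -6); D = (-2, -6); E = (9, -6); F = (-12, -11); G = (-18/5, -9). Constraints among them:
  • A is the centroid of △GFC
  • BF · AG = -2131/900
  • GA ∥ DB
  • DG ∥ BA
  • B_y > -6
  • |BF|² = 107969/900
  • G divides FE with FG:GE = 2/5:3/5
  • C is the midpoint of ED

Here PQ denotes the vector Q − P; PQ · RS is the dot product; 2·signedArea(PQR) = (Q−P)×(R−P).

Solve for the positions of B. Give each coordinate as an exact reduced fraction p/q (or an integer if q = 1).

1. B_x = -73/30  [DG ∥ BA ∩ GA ∥ DB]
2. B_y = -17/3  [DG ∥ BA ∩ GA ∥ DB]
   → B = (-73/30, -17/3)

B = (-73/30, -17/3)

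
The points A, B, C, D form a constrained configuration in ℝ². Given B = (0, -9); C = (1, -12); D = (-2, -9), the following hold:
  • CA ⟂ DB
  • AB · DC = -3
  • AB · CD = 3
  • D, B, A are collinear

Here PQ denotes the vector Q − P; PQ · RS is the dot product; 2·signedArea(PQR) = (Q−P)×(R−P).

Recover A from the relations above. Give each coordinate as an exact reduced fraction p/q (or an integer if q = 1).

A = (1, -9)

1. A_x = 1  [D, B, A are collinear ∩ CA ⟂ DB]
2. A_y = -9  [D, B, A are collinear ∩ CA ⟂ DB]
   → A = (1, -9)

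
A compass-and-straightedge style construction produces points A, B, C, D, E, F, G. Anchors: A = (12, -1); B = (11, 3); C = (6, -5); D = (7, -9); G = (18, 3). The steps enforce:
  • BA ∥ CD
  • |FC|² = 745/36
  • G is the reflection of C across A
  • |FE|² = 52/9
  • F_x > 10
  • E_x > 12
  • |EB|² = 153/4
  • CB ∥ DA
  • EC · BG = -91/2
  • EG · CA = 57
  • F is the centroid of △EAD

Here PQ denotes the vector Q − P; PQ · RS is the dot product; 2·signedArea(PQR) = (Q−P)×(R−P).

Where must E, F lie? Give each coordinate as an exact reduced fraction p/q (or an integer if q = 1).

E = (25/2, -3)
F = (21/2, -13/3)

1. E_x = 25/2  [EC · BG = -91/2 ∩ EG · CA = 57]
2. E_y = -3  [EC · BG = -91/2 ∩ EG · CA = 57]
   → E = (25/2, -3)
3. F_x = 21/2  [F is the centroid of △EAD]
4. F_y = -13/3  [F is the centroid of △EAD]
   → F = (21/2, -13/3)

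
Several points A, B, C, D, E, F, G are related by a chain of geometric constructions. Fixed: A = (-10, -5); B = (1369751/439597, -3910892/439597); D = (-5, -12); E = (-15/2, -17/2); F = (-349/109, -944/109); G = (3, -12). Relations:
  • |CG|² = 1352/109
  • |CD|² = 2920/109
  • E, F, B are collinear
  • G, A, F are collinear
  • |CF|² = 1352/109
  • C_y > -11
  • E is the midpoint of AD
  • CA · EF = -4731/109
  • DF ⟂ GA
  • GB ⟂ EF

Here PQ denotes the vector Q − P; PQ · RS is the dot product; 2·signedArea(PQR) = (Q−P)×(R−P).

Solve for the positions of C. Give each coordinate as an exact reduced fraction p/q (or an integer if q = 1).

C = (-11/109, -1126/109)

1. C_x = -11/109  [line -937/218·x + 35/218·y + 267/218 = 0 ∩ |CG|² = 1352/109]
2. C_y = -1126/109  [line -937/218·x + 35/218·y + 267/218 = 0 ∩ |CG|² = 1352/109]
   → C = (-11/109, -1126/109)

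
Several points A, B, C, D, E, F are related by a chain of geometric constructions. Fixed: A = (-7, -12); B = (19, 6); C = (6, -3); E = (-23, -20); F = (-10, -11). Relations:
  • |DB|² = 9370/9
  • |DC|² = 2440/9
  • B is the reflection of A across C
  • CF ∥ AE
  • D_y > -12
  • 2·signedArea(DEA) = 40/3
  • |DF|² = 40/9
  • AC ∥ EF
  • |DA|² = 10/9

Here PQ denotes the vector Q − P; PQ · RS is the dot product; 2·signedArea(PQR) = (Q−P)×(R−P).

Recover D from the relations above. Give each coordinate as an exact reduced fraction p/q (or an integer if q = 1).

1. D_x = -8  [line -8·x + 16·y + 368/3 = 0 ∩ |DF|² = 40/9]
2. D_y = -35/3  [line -8·x + 16·y + 368/3 = 0 ∩ |DF|² = 40/9]
   → D = (-8, -35/3)

D = (-8, -35/3)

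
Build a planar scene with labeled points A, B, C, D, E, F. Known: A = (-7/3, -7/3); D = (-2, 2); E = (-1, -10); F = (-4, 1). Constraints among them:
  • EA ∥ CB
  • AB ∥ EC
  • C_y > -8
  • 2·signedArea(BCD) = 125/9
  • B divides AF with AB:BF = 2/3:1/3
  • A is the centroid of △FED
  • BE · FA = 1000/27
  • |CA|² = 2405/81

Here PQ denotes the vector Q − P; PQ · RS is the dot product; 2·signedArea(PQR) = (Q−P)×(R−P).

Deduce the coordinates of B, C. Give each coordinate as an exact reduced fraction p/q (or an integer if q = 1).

1. B_x = -31/9  [B divides AF with AB:BF = 2/3:1/3]
2. B_y = -1/9  [B divides AF with AB:BF = 2/3:1/3]
   → B = (-31/9, -1/9)
3. C_x = -19/9  [EA ∥ CB ∩ AB ∥ EC]
4. C_y = -70/9  [EA ∥ CB ∩ AB ∥ EC]
   → C = (-19/9, -70/9)

B = (-31/9, -1/9)
C = (-19/9, -70/9)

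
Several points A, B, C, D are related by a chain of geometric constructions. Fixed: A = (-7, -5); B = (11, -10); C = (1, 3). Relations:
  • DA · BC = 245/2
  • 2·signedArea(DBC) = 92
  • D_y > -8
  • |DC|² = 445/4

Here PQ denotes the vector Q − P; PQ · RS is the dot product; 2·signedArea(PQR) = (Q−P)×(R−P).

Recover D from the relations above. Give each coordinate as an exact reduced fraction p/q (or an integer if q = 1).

1. D_x = 2  [2·signedArea(DBC) = 92 ∩ DA · BC = 245/2]
2. D_y = -15/2  [2·signedArea(DBC) = 92 ∩ DA · BC = 245/2]
   → D = (2, -15/2)

D = (2, -15/2)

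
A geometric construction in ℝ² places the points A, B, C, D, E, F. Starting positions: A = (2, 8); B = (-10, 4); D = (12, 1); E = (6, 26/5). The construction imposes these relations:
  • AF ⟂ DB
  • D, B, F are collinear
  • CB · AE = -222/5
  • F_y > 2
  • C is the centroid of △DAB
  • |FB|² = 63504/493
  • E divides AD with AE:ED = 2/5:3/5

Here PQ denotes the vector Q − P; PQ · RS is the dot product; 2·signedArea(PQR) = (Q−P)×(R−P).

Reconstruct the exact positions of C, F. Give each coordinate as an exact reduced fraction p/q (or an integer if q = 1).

C = (4/3, 13/3)
F = (614/493, 1216/493)

1. C_x = 4/3  [C is the centroid of △DAB]
2. C_y = 13/3  [C is the centroid of △DAB]
   → C = (4/3, 13/3)
3. F_x = 614/493  [D, B, F are collinear ∩ AF ⟂ DB]
4. F_y = 1216/493  [D, B, F are collinear ∩ AF ⟂ DB]
   → F = (614/493, 1216/493)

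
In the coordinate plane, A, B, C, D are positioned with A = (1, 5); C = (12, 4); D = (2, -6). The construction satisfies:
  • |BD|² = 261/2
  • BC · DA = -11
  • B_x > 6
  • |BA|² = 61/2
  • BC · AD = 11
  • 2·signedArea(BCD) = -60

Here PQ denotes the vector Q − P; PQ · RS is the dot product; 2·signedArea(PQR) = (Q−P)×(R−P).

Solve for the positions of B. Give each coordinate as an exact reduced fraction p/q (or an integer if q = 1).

1. B_x = 13/2  [2·signedArea(BCD) = -60 ∩ BC · DA = -11]
2. B_y = 9/2  [2·signedArea(BCD) = -60 ∩ BC · DA = -11]
   → B = (13/2, 9/2)

B = (13/2, 9/2)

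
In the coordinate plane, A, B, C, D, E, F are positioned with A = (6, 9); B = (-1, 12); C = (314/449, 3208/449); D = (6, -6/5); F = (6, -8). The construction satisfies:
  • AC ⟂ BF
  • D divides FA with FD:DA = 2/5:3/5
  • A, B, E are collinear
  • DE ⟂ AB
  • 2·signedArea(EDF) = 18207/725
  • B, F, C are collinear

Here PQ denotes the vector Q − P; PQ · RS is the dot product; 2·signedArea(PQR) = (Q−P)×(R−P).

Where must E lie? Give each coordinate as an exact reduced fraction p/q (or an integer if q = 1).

E = (2811/290, 2151/290)

1. E_x = 2811/290  [A, B, E are collinear ∩ DE ⟂ AB]
2. E_y = 2151/290  [A, B, E are collinear ∩ DE ⟂ AB]
   → E = (2811/290, 2151/290)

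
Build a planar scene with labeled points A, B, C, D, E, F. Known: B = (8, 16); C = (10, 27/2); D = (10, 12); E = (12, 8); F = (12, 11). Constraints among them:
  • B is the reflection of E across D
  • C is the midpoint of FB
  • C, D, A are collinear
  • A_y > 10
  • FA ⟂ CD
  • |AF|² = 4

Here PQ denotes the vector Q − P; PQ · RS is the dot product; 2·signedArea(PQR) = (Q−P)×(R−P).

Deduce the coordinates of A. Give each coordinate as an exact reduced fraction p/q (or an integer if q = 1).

1. A_x = 10  [C, D, A are collinear ∩ FA ⟂ CD]
2. A_y = 11  [C, D, A are collinear ∩ FA ⟂ CD]
   → A = (10, 11)

A = (10, 11)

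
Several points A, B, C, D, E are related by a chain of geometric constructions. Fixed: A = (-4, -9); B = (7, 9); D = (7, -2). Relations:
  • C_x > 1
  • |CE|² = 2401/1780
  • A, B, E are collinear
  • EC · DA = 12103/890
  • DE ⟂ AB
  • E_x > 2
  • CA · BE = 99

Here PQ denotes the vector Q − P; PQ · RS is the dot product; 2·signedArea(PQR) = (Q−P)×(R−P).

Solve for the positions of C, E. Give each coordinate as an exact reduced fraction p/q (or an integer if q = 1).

1. E_x = 937/445  [A, B, E are collinear ∩ DE ⟂ AB]
2. E_y = 441/445  [A, B, E are collinear ∩ DE ⟂ AB]
   → E = (937/445, 441/445)
3. C_x = 3/2  [CA · BE = 99 ∩ EC · DA = 12103/890]
4. C_y = 0  [CA · BE = 99 ∩ EC · DA = 12103/890]
   → C = (3/2, 0)

C = (3/2, 0)
E = (937/445, 441/445)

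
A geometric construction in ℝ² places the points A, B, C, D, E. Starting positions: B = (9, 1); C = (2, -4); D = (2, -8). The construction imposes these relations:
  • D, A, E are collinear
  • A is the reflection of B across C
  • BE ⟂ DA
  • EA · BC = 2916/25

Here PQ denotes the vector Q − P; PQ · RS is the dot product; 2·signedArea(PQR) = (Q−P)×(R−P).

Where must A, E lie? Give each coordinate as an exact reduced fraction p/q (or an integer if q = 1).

1. A_x = -5  [A is the reflection of B across C]
2. A_y = -9  [A is the reflection of B across C]
   → A = (-5, -9)
3. E_x = 253/25  [D, A, E are collinear ∩ BE ⟂ DA]
4. E_y = -171/25  [D, A, E are collinear ∩ BE ⟂ DA]
   → E = (253/25, -171/25)

A = (-5, -9)
E = (253/25, -171/25)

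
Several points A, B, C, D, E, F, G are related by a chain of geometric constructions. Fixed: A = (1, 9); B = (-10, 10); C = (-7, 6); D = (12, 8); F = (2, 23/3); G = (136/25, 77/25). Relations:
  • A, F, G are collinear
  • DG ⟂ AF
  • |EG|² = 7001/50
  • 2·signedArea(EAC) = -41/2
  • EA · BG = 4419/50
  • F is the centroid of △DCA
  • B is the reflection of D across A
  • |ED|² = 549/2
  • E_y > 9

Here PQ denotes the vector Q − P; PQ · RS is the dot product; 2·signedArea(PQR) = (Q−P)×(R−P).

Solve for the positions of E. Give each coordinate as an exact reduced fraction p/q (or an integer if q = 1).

E = (-9/2, 19/2)

1. E_x = -9/2  [EA · BG = 4419/50 ∩ 2·signedArea(EAC) = -41/2]
2. E_y = 19/2  [EA · BG = 4419/50 ∩ 2·signedArea(EAC) = -41/2]
   → E = (-9/2, 19/2)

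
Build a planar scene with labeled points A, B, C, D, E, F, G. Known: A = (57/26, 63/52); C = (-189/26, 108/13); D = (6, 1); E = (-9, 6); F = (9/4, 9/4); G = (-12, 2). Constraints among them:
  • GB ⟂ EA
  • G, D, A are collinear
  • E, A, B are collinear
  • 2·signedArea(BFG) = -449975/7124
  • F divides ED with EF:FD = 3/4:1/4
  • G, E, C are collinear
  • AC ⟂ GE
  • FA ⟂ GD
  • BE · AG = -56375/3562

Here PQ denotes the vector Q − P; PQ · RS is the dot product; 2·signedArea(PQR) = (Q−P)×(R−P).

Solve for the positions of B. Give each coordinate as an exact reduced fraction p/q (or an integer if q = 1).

1. B_x = -17969/1781  [E, A, B are collinear ∩ GB ⟂ EA]
2. B_y = 11516/1781  [E, A, B are collinear ∩ GB ⟂ EA]
   → B = (-17969/1781, 11516/1781)

B = (-17969/1781, 11516/1781)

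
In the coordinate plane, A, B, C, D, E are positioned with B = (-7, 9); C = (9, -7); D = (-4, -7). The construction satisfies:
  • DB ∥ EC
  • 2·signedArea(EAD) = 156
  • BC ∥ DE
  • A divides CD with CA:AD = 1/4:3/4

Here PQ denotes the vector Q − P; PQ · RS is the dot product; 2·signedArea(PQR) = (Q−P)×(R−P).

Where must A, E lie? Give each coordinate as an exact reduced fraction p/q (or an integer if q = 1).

1. A_x = 23/4  [A divides CD with CA:AD = 1/4:3/4]
2. A_y = -7  [A divides CD with CA:AD = 1/4:3/4]
   → A = (23/4, -7)
3. E_x = 12  [DB ∥ EC ∩ BC ∥ DE]
4. E_y = -23  [DB ∥ EC ∩ BC ∥ DE]
   → E = (12, -23)

A = (23/4, -7)
E = (12, -23)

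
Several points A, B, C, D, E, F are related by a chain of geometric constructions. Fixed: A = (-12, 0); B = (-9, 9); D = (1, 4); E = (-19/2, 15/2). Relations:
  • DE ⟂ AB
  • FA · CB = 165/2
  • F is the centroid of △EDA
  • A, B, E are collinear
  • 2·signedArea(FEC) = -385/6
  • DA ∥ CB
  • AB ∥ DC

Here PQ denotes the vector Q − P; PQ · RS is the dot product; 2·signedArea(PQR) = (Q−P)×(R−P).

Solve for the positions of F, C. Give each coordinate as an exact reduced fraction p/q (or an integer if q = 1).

1. F_x = -41/6  [F is the centroid of △EDA]
2. F_y = 23/6  [F is the centroid of △EDA]
   → F = (-41/6, 23/6)
3. C_x = 4  [DA ∥ CB ∩ AB ∥ DC]
4. C_y = 13  [DA ∥ CB ∩ AB ∥ DC]
   → C = (4, 13)

C = (4, 13)
F = (-41/6, 23/6)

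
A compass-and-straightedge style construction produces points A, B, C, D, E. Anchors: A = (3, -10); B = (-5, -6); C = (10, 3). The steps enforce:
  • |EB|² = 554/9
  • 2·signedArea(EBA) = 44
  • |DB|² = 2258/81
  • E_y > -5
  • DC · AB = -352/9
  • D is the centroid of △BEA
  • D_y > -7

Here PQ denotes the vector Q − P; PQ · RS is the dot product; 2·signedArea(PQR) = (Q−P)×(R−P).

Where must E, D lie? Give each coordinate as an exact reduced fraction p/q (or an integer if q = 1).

1. D_x = 2/9  [line 8·x + -4·y + -260/9 = 0 ∩ |DB|² = 2258/81]
2. D_y = -61/9  [line 8·x + -4·y + -260/9 = 0 ∩ |DB|² = 2258/81]
   → D = (2/9, -61/9)
3. E_x = 8/3  [2·signedArea(EBA) = 44 ∩ D is the centroid of △BEA]
4. E_y = -13/3  [2·signedArea(EBA) = 44 ∩ D is the centroid of △BEA]
   → E = (8/3, -13/3)

D = (2/9, -61/9)
E = (8/3, -13/3)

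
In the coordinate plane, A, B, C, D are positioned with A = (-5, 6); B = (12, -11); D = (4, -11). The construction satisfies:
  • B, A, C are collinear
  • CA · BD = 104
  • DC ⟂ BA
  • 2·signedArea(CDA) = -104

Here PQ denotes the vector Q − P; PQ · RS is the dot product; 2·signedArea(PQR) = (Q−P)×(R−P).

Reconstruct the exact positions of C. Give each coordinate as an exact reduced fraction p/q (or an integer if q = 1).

C = (8, -7)

1. C_x = 8  [B, A, C are collinear ∩ DC ⟂ BA]
2. C_y = -7  [B, A, C are collinear ∩ DC ⟂ BA]
   → C = (8, -7)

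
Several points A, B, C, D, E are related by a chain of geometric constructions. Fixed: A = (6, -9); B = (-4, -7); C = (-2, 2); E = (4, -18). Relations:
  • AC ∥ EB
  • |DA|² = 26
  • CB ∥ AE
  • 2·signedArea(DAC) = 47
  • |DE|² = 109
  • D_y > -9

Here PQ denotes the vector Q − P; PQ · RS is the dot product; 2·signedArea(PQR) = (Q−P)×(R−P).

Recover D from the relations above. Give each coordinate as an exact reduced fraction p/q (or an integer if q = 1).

D = (1, -8)

1. D_x = 1  [line -11·x + -8·y + -53 = 0 ∩ |DA|² = 26]
2. D_y = -8  [line -11·x + -8·y + -53 = 0 ∩ |DA|² = 26]
   → D = (1, -8)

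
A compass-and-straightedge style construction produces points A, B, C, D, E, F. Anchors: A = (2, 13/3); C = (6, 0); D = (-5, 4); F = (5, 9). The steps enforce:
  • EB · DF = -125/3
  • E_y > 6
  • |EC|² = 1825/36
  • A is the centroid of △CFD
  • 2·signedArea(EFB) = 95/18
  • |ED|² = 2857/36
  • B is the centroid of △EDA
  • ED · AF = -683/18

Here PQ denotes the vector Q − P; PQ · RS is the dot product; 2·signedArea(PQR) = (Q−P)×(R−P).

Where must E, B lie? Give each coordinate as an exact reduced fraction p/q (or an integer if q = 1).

1. E_x = 7/2  [line -3·x + -14/3·y + 749/18 = 0 ∩ |EC|² = 1825/36]
2. E_y = 20/3  [line -3·x + -14/3·y + 749/18 = 0 ∩ |EC|² = 1825/36]
   → E = (7/2, 20/3)
3. B_x = 1/6  [2·signedArea(EFB) = 95/18 ∩ B is the centroid of △EDA]
4. B_y = 5  [2·signedArea(EFB) = 95/18 ∩ B is the centroid of △EDA]
   → B = (1/6, 5)

B = (1/6, 5)
E = (7/2, 20/3)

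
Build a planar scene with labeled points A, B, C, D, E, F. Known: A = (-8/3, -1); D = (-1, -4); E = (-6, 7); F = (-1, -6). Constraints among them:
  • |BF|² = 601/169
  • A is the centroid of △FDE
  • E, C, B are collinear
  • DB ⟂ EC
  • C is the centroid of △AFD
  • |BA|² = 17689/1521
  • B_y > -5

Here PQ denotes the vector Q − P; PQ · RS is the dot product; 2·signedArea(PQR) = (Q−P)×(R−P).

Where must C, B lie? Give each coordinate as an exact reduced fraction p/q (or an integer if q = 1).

B = (-229/169, -701/169)
C = (-14/9, -11/3)

1. C_x = -14/9  [C is the centroid of △AFD]
2. C_y = -11/3  [C is the centroid of △AFD]
   → C = (-14/9, -11/3)
3. B_x = -229/169  [E, C, B are collinear ∩ DB ⟂ EC]
4. B_y = -701/169  [E, C, B are collinear ∩ DB ⟂ EC]
   → B = (-229/169, -701/169)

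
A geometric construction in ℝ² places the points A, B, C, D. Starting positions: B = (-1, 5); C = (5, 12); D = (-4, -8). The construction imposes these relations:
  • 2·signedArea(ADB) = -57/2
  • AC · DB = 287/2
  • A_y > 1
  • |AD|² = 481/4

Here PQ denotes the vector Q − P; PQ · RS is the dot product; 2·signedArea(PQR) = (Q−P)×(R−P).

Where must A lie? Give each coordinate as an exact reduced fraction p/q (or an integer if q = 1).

A = (1/2, 2)

1. A_x = 1/2  [2·signedArea(ADB) = -57/2 ∩ AC · DB = 287/2]
2. A_y = 2  [2·signedArea(ADB) = -57/2 ∩ AC · DB = 287/2]
   → A = (1/2, 2)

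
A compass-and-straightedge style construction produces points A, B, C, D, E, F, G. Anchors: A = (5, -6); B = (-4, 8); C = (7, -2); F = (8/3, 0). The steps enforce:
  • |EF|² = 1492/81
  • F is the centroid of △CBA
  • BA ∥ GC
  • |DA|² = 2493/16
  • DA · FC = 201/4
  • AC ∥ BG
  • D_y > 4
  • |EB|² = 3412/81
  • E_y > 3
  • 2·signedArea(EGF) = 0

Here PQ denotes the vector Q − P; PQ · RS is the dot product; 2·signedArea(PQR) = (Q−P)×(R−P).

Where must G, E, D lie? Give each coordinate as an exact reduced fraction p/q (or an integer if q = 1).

1. G_x = -2  [BA ∥ GC ∩ AC ∥ BG]
2. G_y = 12  [BA ∥ GC ∩ AC ∥ BG]
   → G = (-2, 12)
3. E_x = 10/9  [line 12·x + 14/3·y + -32 = 0 ∩ |EF|² = 1492/81]
4. E_y = 4  [line 12·x + 14/3·y + -32 = 0 ∩ |EF|² = 1492/81]
   → E = (10/9, 4)
5. D_x = -7/4  [line -13/3·x + 2·y + -199/12 = 0 ∩ |DA|² = 2493/16]
6. D_y = 9/2  [line -13/3·x + 2·y + -199/12 = 0 ∩ |DA|² = 2493/16]
   → D = (-7/4, 9/2)

D = (-7/4, 9/2)
E = (10/9, 4)
G = (-2, 12)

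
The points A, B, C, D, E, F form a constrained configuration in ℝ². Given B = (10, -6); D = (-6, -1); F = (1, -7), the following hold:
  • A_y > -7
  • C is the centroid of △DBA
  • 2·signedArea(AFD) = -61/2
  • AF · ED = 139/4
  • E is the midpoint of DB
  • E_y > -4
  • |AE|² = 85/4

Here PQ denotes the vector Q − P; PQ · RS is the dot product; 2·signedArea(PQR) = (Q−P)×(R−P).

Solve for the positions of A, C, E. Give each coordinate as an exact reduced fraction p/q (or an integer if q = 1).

A = (11/2, -13/2)
C = (19/6, -9/2)
E = (2, -7/2)

1. E_x = 2  [E is the midpoint of DB]
2. E_y = -7/2  [E is the midpoint of DB]
   → E = (2, -7/2)
3. A_x = 11/2  [AF · ED = 139/4 ∩ 2·signedArea(AFD) = -61/2]
4. A_y = -13/2  [AF · ED = 139/4 ∩ 2·signedArea(AFD) = -61/2]
   → A = (11/2, -13/2)
5. C_x = 19/6  [C is the centroid of △DBA]
6. C_y = -9/2  [C is the centroid of △DBA]
   → C = (19/6, -9/2)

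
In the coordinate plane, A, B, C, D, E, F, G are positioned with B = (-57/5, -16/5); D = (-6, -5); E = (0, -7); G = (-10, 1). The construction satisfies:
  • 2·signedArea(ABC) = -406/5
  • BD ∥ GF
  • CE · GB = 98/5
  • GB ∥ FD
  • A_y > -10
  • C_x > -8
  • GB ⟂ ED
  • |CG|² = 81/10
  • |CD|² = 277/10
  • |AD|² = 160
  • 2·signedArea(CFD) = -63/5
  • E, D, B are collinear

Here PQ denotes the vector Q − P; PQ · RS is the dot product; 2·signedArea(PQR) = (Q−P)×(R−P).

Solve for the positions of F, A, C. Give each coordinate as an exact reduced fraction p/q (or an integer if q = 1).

1. F_x = -23/5  [GB ∥ FD ∩ BD ∥ GF]
2. F_y = -4/5  [GB ∥ FD ∩ BD ∥ GF]
   → F = (-23/5, -4/5)
3. C_x = -73/10  [2·signedArea(CFD) = -63/5 ∩ CE · GB = 98/5]
4. C_y = 1/10  [2·signedArea(CFD) = -63/5 ∩ CE · GB = 98/5]
   → C = (-73/10, 1/10)
5. A_x = 6  [line -33/10·x + 41/10·y + 567/10 = 0 ∩ |AD|² = 160]
6. A_y = -9  [line -33/10·x + 41/10·y + 567/10 = 0 ∩ |AD|² = 160]
   → A = (6, -9)

A = (6, -9)
C = (-73/10, 1/10)
F = (-23/5, -4/5)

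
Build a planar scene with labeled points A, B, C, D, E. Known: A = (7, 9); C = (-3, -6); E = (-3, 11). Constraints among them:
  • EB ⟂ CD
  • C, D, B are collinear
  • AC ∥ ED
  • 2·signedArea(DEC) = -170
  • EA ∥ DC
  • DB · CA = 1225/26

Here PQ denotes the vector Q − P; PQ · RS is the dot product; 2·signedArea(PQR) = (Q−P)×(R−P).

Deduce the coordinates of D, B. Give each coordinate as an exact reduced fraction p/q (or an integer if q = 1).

B = (-163/26, -139/26)
D = (-13, -4)

1. D_x = -13  [EA ∥ DC ∩ AC ∥ ED]
2. D_y = -4  [EA ∥ DC ∩ AC ∥ ED]
   → D = (-13, -4)
3. B_x = -163/26  [C, D, B are collinear ∩ EB ⟂ CD]
4. B_y = -139/26  [C, D, B are collinear ∩ EB ⟂ CD]
   → B = (-163/26, -139/26)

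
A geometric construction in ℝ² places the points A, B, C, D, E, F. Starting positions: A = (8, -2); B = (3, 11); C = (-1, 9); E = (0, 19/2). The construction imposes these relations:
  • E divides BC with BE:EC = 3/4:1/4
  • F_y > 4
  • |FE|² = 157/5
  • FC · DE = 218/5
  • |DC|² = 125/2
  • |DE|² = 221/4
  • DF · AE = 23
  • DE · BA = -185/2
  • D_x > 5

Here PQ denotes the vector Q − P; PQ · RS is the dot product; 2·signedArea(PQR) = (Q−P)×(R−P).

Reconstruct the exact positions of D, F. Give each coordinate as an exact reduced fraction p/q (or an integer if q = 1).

1. D_x = 11/2  [line -5·x + 13·y + -31 = 0 ∩ |DC|² = 125/2]
2. D_y = 9/2  [line -5·x + 13·y + -31 = 0 ∩ |DC|² = 125/2]
   → D = (11/2, 9/2)
3. F_x = 16/5  [DF · AE = 23 ∩ FC · DE = 218/5]
4. F_y = 49/10  [DF · AE = 23 ∩ FC · DE = 218/5]
   → F = (16/5, 49/10)

D = (11/2, 9/2)
F = (16/5, 49/10)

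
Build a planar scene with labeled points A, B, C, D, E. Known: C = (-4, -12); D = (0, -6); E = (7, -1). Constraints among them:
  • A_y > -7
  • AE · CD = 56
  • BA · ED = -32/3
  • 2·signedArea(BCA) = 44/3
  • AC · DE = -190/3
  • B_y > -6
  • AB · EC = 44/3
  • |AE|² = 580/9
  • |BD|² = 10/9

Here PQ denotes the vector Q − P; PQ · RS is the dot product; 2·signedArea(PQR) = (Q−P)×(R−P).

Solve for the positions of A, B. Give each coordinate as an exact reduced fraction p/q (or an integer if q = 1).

A = (1, -19/3)
B = (-1, -17/3)

1. A_x = 1  [AC · DE = -190/3 ∩ AE · CD = 56]
2. A_y = -19/3  [AC · DE = -190/3 ∩ AE · CD = 56]
   → A = (1, -19/3)
3. B_x = -1  [2·signedArea(BCA) = 44/3 ∩ AB · EC = 44/3]
4. B_y = -17/3  [2·signedArea(BCA) = 44/3 ∩ AB · EC = 44/3]
   → B = (-1, -17/3)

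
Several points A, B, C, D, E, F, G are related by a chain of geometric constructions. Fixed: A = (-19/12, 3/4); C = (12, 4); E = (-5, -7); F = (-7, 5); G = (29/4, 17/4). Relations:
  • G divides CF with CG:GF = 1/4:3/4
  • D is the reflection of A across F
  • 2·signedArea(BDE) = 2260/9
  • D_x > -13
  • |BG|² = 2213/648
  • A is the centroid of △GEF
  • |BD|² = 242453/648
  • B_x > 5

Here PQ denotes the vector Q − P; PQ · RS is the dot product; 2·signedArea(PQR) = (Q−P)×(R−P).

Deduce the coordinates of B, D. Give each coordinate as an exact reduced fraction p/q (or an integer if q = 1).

B = (53/9, 3)
D = (-149/12, 37/4)

1. D_x = -149/12  [D is the reflection of A across F]
2. D_y = 37/4  [D is the reflection of A across F]
   → D = (-149/12, 37/4)
3. B_x = 53/9  [line 65/4·x + 89/12·y + -2123/18 = 0 ∩ |BD|² = 242453/648]
4. B_y = 3  [line 65/4·x + 89/12·y + -2123/18 = 0 ∩ |BD|² = 242453/648]
   → B = (53/9, 3)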